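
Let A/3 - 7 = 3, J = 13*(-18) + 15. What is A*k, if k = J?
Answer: -6570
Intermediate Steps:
J = -219 (J = -234 + 15 = -219)
A = 30 (A = 21 + 3*3 = 21 + 9 = 30)
k = -219
A*k = 30*(-219) = -6570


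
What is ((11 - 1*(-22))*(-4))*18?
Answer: -2376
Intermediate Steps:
((11 - 1*(-22))*(-4))*18 = ((11 + 22)*(-4))*18 = (33*(-4))*18 = -132*18 = -2376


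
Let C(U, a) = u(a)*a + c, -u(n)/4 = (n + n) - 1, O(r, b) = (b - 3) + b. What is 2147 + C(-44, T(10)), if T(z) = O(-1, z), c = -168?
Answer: -265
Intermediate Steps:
O(r, b) = -3 + 2*b (O(r, b) = (-3 + b) + b = -3 + 2*b)
T(z) = -3 + 2*z
u(n) = 4 - 8*n (u(n) = -4*((n + n) - 1) = -4*(2*n - 1) = -4*(-1 + 2*n) = 4 - 8*n)
C(U, a) = -168 + a*(4 - 8*a) (C(U, a) = (4 - 8*a)*a - 168 = a*(4 - 8*a) - 168 = -168 + a*(4 - 8*a))
2147 + C(-44, T(10)) = 2147 + (-168 - 8*(-3 + 2*10)² + 4*(-3 + 2*10)) = 2147 + (-168 - 8*(-3 + 20)² + 4*(-3 + 20)) = 2147 + (-168 - 8*17² + 4*17) = 2147 + (-168 - 8*289 + 68) = 2147 + (-168 - 2312 + 68) = 2147 - 2412 = -265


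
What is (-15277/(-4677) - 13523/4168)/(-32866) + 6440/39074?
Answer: 294712125538145/1788141026506416 ≈ 0.16481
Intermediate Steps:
(-15277/(-4677) - 13523/4168)/(-32866) + 6440/39074 = (-15277*(-1/4677) - 13523*1/4168)*(-1/32866) + 6440*(1/39074) = (15277/4677 - 13523/4168)*(-1/32866) + 460/2791 = (427465/19493736)*(-1/32866) + 460/2791 = -427465/640681127376 + 460/2791 = 294712125538145/1788141026506416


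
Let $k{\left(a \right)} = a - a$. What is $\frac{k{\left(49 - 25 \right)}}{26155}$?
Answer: $0$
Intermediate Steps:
$k{\left(a \right)} = 0$
$\frac{k{\left(49 - 25 \right)}}{26155} = \frac{0}{26155} = 0 \cdot \frac{1}{26155} = 0$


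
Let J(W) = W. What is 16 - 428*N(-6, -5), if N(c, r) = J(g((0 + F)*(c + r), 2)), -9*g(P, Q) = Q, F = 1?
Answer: 1000/9 ≈ 111.11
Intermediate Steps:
g(P, Q) = -Q/9
N(c, r) = -2/9 (N(c, r) = -⅑*2 = -2/9)
16 - 428*N(-6, -5) = 16 - 428*(-2/9) = 16 + 856/9 = 1000/9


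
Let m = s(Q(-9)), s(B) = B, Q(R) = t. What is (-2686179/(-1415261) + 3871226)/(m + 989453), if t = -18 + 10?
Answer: 1095759573233/280064584029 ≈ 3.9125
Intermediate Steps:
t = -8
Q(R) = -8
m = -8
(-2686179/(-1415261) + 3871226)/(m + 989453) = (-2686179/(-1415261) + 3871226)/(-8 + 989453) = (-2686179*(-1/1415261) + 3871226)/989445 = (2686179/1415261 + 3871226)*(1/989445) = (5478797866165/1415261)*(1/989445) = 1095759573233/280064584029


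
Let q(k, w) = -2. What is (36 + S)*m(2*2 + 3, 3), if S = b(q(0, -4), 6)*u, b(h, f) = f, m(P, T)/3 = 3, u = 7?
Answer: 702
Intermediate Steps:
m(P, T) = 9 (m(P, T) = 3*3 = 9)
S = 42 (S = 6*7 = 42)
(36 + S)*m(2*2 + 3, 3) = (36 + 42)*9 = 78*9 = 702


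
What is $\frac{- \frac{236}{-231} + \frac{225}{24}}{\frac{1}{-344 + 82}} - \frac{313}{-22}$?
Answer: $- \frac{2503757}{924} \approx -2709.7$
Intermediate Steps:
$\frac{- \frac{236}{-231} + \frac{225}{24}}{\frac{1}{-344 + 82}} - \frac{313}{-22} = \frac{\left(-236\right) \left(- \frac{1}{231}\right) + 225 \cdot \frac{1}{24}}{\frac{1}{-262}} - - \frac{313}{22} = \frac{\frac{236}{231} + \frac{75}{8}}{- \frac{1}{262}} + \frac{313}{22} = \frac{19213}{1848} \left(-262\right) + \frac{313}{22} = - \frac{2516903}{924} + \frac{313}{22} = - \frac{2503757}{924}$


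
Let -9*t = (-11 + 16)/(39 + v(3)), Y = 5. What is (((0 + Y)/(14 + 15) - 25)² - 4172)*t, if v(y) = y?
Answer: 7475630/158949 ≈ 47.032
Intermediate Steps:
t = -5/378 (t = -(-11 + 16)/(9*(39 + 3)) = -5/(9*42) = -⅑*5/42 = -5/378 ≈ -0.013228)
(((0 + Y)/(14 + 15) - 25)² - 4172)*t = (((0 + 5)/(14 + 15) - 25)² - 4172)*(-5/378) = ((5/29 - 25)² - 4172)*(-5/378) = ((-720/29)² - 4172)*(-5/378) = (518400/841 - 4172)*(-5/378) = -2990252/841*(-5/378) = 7475630/158949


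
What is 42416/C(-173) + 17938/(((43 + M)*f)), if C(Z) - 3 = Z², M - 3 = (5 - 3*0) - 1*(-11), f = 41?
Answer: 80592711/9510893 ≈ 8.4737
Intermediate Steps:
M = 19 (M = 3 + ((5 - 3*0) - 1*(-11)) = 3 + ((5 + 0) + 11) = 3 + (5 + 11) = 3 + 16 = 19)
C(Z) = 3 + Z²
42416/C(-173) + 17938/(((43 + M)*f)) = 42416/(3 + (-173)²) + 17938/(((43 + 19)*41)) = 42416/(3 + 29929) + 17938/((62*41)) = 42416/29932 + 17938/2542 = 42416*(1/29932) + 17938*(1/2542) = 10604/7483 + 8969/1271 = 80592711/9510893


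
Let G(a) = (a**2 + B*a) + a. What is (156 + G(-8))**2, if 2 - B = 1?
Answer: 41616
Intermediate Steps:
B = 1 (B = 2 - 1*1 = 2 - 1 = 1)
G(a) = a**2 + 2*a (G(a) = (a**2 + 1*a) + a = (a**2 + a) + a = (a + a**2) + a = a**2 + 2*a)
(156 + G(-8))**2 = (156 - 8*(2 - 8))**2 = (156 - 8*(-6))**2 = (156 + 48)**2 = 204**2 = 41616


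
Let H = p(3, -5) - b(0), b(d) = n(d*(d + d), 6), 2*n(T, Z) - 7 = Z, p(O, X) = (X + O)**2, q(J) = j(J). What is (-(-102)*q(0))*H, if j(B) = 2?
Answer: -510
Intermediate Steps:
q(J) = 2
p(O, X) = (O + X)**2
n(T, Z) = 7/2 + Z/2
b(d) = 13/2 (b(d) = 7/2 + (1/2)*6 = 7/2 + 3 = 13/2)
H = -5/2 (H = (3 - 5)**2 - 1*13/2 = (-2)**2 - 13/2 = 4 - 13/2 = -5/2 ≈ -2.5000)
(-(-102)*q(0))*H = -(-102)*2*(-5/2) = -34*(-6)*(-5/2) = 204*(-5/2) = -510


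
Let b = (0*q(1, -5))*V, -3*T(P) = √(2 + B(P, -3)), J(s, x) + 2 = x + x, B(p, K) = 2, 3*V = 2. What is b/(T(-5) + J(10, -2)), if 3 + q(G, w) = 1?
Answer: 0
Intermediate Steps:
V = ⅔ (V = (⅓)*2 = ⅔ ≈ 0.66667)
q(G, w) = -2 (q(G, w) = -3 + 1 = -2)
J(s, x) = -2 + 2*x (J(s, x) = -2 + (x + x) = -2 + 2*x)
T(P) = -⅔ (T(P) = -√(2 + 2)/3 = -√4/3 = -⅓*2 = -⅔)
b = 0 (b = (0*(-2))*(⅔) = 0*(⅔) = 0)
b/(T(-5) + J(10, -2)) = 0/(-⅔ + (-2 + 2*(-2))) = 0/(-⅔ + (-2 - 4)) = 0/(-⅔ - 6) = 0/(-20/3) = -3/20*0 = 0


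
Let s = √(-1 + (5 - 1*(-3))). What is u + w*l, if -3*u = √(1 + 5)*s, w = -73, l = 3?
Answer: -219 - √42/3 ≈ -221.16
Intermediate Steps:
s = √7 (s = √(-1 + (5 + 3)) = √(-1 + 8) = √7 ≈ 2.6458)
u = -√42/3 (u = -√(1 + 5)*√7/3 = -√6*√7/3 = -√42/3 ≈ -2.1602)
u + w*l = -√42/3 - 73*3 = -√42/3 - 219 = -219 - √42/3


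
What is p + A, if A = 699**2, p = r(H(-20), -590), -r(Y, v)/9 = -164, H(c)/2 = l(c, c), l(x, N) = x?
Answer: 490077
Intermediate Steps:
H(c) = 2*c
r(Y, v) = 1476 (r(Y, v) = -9*(-164) = 1476)
p = 1476
A = 488601
p + A = 1476 + 488601 = 490077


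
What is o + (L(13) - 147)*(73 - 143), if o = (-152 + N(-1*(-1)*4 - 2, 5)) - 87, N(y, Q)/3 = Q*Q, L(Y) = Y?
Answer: 9216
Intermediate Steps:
N(y, Q) = 3*Q² (N(y, Q) = 3*(Q*Q) = 3*Q²)
o = -164 (o = (-152 + 3*5²) - 87 = (-152 + 3*25) - 87 = (-152 + 75) - 87 = -77 - 87 = -164)
o + (L(13) - 147)*(73 - 143) = -164 + (13 - 147)*(73 - 143) = -164 - 134*(-70) = -164 + 9380 = 9216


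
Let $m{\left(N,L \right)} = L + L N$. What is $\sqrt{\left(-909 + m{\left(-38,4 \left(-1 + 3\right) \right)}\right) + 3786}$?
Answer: $\sqrt{2581} \approx 50.804$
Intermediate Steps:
$\sqrt{\left(-909 + m{\left(-38,4 \left(-1 + 3\right) \right)}\right) + 3786} = \sqrt{\left(-909 + 4 \left(-1 + 3\right) \left(1 - 38\right)\right) + 3786} = \sqrt{\left(-909 + 4 \cdot 2 \left(-37\right)\right) + 3786} = \sqrt{\left(-909 + 8 \left(-37\right)\right) + 3786} = \sqrt{\left(-909 - 296\right) + 3786} = \sqrt{-1205 + 3786} = \sqrt{2581}$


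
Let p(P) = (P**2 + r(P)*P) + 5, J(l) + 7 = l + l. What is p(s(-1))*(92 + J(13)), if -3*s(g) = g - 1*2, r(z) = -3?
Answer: 333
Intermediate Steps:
J(l) = -7 + 2*l (J(l) = -7 + (l + l) = -7 + 2*l)
s(g) = 2/3 - g/3 (s(g) = -(g - 1*2)/3 = -(g - 2)/3 = -(-2 + g)/3 = 2/3 - g/3)
p(P) = 5 + P**2 - 3*P (p(P) = (P**2 - 3*P) + 5 = 5 + P**2 - 3*P)
p(s(-1))*(92 + J(13)) = (5 + (2/3 - 1/3*(-1))**2 - 3*(2/3 - 1/3*(-1)))*(92 + (-7 + 2*13)) = (5 + (2/3 + 1/3)**2 - 3*(2/3 + 1/3))*(92 + (-7 + 26)) = (5 + 1**2 - 3*1)*(92 + 19) = (5 + 1 - 3)*111 = 3*111 = 333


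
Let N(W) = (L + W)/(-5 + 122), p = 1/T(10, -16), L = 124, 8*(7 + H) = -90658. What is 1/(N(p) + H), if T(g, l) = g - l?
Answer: -2028/22993849 ≈ -8.8198e-5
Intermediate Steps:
H = -45357/4 (H = -7 + (⅛)*(-90658) = -7 - 45329/4 = -45357/4 ≈ -11339.)
p = 1/26 (p = 1/(10 - 1*(-16)) = 1/(10 + 16) = 1/26 ≈ 0.038462)
N(W) = 124/117 + W/117 (N(W) = (124 + W)/(-5 + 122) = (124 + W)/117 = (124 + W)*(1/117) = 124/117 + W/117)
1/(N(p) + H) = 1/((124/117 + (1/117)*(1/26)) - 45357/4) = 1/((124/117 + 1/3042) - 45357/4) = 1/(1075/1014 - 45357/4) = 1/(-22993849/2028) = -2028/22993849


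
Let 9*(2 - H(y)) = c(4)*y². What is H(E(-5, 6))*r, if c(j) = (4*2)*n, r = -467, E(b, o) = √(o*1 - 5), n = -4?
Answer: -23350/9 ≈ -2594.4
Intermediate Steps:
E(b, o) = √(-5 + o) (E(b, o) = √(o - 5) = √(-5 + o))
c(j) = -32 (c(j) = (4*2)*(-4) = 8*(-4) = -32)
H(y) = 2 + 32*y²/9 (H(y) = 2 - (-32)*y²/9 = 2 + 32*y²/9)
H(E(-5, 6))*r = (2 + 32*(√(-5 + 6))²/9)*(-467) = (2 + 32*(√1)²/9)*(-467) = (2 + (32/9)*1²)*(-467) = (2 + (32/9)*1)*(-467) = (2 + 32/9)*(-467) = (50/9)*(-467) = -23350/9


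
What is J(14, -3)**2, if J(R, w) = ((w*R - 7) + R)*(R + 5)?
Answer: 442225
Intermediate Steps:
J(R, w) = (5 + R)*(-7 + R + R*w) (J(R, w) = ((R*w - 7) + R)*(5 + R) = ((-7 + R*w) + R)*(5 + R) = (-7 + R + R*w)*(5 + R) = (5 + R)*(-7 + R + R*w))
J(14, -3)**2 = (-35 + 14**2 - 2*14 - 3*14**2 + 5*14*(-3))**2 = (-35 + 196 - 28 - 3*196 - 210)**2 = (-35 + 196 - 28 - 588 - 210)**2 = (-665)**2 = 442225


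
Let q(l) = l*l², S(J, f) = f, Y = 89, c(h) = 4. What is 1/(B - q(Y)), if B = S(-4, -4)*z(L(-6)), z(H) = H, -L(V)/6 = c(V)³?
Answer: -1/703433 ≈ -1.4216e-6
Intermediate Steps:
L(V) = -384 (L(V) = -6*4³ = -6*64 = -384)
q(l) = l³
B = 1536 (B = -4*(-384) = 1536)
1/(B - q(Y)) = 1/(1536 - 1*89³) = 1/(1536 - 1*704969) = 1/(1536 - 704969) = 1/(-703433) = -1/703433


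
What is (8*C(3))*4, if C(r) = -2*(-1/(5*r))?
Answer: 64/15 ≈ 4.2667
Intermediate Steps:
C(r) = 2/(5*r) (C(r) = -(-2)/(5*r) = 2/(5*r))
(8*C(3))*4 = (8*((⅖)/3))*4 = (8*((⅖)*(⅓)))*4 = (8*(2/15))*4 = (16/15)*4 = 64/15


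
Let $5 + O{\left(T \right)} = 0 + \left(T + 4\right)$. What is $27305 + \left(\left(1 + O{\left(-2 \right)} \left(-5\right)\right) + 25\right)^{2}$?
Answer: $28986$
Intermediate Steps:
$O{\left(T \right)} = -1 + T$ ($O{\left(T \right)} = -5 + \left(0 + \left(T + 4\right)\right) = -5 + \left(0 + \left(4 + T\right)\right) = -5 + \left(4 + T\right) = -1 + T$)
$27305 + \left(\left(1 + O{\left(-2 \right)} \left(-5\right)\right) + 25\right)^{2} = 27305 + \left(\left(1 + \left(-1 - 2\right) \left(-5\right)\right) + 25\right)^{2} = 27305 + \left(\left(1 - -15\right) + 25\right)^{2} = 27305 + \left(\left(1 + 15\right) + 25\right)^{2} = 27305 + \left(16 + 25\right)^{2} = 27305 + 41^{2} = 27305 + 1681 = 28986$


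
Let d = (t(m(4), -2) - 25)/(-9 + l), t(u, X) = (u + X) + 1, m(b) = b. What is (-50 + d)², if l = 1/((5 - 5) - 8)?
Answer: 12068676/5329 ≈ 2264.7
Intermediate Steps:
t(u, X) = 1 + X + u (t(u, X) = (X + u) + 1 = 1 + X + u)
l = -⅛ (l = 1/(0 - 8) = 1/(-8) = -⅛ ≈ -0.12500)
d = 176/73 (d = ((1 - 2 + 4) - 25)/(-9 - ⅛) = (3 - 25)/(-73/8) = -22*(-8/73) = 176/73 ≈ 2.4110)
(-50 + d)² = (-50 + 176/73)² = (-3474/73)² = 12068676/5329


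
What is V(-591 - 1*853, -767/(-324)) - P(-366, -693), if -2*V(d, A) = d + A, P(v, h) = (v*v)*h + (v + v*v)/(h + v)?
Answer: 21234844203809/228744 ≈ 9.2832e+7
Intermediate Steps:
P(v, h) = h*v² + (v + v²)/(h + v) (P(v, h) = v²*h + (v + v²)/(h + v) = h*v² + (v + v²)/(h + v))
V(d, A) = -A/2 - d/2 (V(d, A) = -(d + A)/2 = -(A + d)/2 = -A/2 - d/2)
V(-591 - 1*853, -767/(-324)) - P(-366, -693) = (-(-767)/(2*(-324)) - (-591 - 1*853)/2) - (-366)*(1 - 366 - 693*(-366)² - 366*(-693)²)/(-693 - 366) = (-(-767)*(-1)/(2*324) - (-591 - 853)/2) - (-366)*(1 - 366 - 693*133956 - 366*480249)/(-1059) = (-½*767/324 - ½*(-1444)) - (-366)*(-1)*(1 - 366 - 92831508 - 175771134)/1059 = (-767/648 + 722) - (-366)*(-1)*(-268603007)/1059 = 467089/648 - 1*(-32769566854/353) = 467089/648 + 32769566854/353 = 21234844203809/228744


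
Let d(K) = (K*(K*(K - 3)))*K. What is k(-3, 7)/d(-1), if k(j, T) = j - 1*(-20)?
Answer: 17/4 ≈ 4.2500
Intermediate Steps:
k(j, T) = 20 + j (k(j, T) = j + 20 = 20 + j)
d(K) = K³*(-3 + K) (d(K) = (K*(K*(-3 + K)))*K = (K²*(-3 + K))*K = K³*(-3 + K))
k(-3, 7)/d(-1) = (20 - 3)/(((-1)³*(-3 - 1))) = 17/((-1*(-4))) = 17/4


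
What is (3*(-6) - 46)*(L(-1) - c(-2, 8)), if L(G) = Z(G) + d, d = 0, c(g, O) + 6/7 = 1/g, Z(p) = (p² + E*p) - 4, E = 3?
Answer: 2080/7 ≈ 297.14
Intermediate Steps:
Z(p) = -4 + p² + 3*p (Z(p) = (p² + 3*p) - 4 = -4 + p² + 3*p)
c(g, O) = -6/7 + 1/g
L(G) = -4 + G² + 3*G (L(G) = (-4 + G² + 3*G) + 0 = -4 + G² + 3*G)
(3*(-6) - 46)*(L(-1) - c(-2, 8)) = (3*(-6) - 46)*((-4 + (-1)² + 3*(-1)) - (-6/7 + 1/(-2))) = (-18 - 46)*((-4 + 1 - 3) - (-6/7 - ½)) = -64*(-6 - 1*(-19/14)) = -64*(-6 + 19/14) = -64*(-65/14) = 2080/7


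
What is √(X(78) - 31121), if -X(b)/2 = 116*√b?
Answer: √(-31121 - 232*√78) ≈ 182.13*I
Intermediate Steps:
X(b) = -232*√b
√(X(78) - 31121) = √(-232*√78 - 31121) = √(-31121 - 232*√78)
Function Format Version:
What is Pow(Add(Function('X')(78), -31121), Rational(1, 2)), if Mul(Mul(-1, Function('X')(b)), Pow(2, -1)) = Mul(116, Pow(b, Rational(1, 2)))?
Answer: Pow(Add(-31121, Mul(-232, Pow(78, Rational(1, 2)))), Rational(1, 2)) ≈ Mul(182.13, I)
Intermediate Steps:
Function('X')(b) = Mul(-232, Pow(b, Rational(1, 2))) (Function('X')(b) = Mul(-2, Mul(116, Pow(b, Rational(1, 2)))) = Mul(-232, Pow(b, Rational(1, 2))))
Pow(Add(Function('X')(78), -31121), Rational(1, 2)) = Pow(Add(Mul(-232, Pow(78, Rational(1, 2))), -31121), Rational(1, 2)) = Pow(Add(-31121, Mul(-232, Pow(78, Rational(1, 2)))), Rational(1, 2))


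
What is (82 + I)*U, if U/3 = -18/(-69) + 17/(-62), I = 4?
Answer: -2451/713 ≈ -3.4376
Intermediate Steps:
U = -57/1426 (U = 3*(-18/(-69) + 17/(-62)) = 3*(-18*(-1/69) + 17*(-1/62)) = 3*(6/23 - 17/62) = 3*(-19/1426) = -57/1426 ≈ -0.039972)
(82 + I)*U = (82 + 4)*(-57/1426) = 86*(-57/1426) = -2451/713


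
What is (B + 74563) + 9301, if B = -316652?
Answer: -232788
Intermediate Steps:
(B + 74563) + 9301 = (-316652 + 74563) + 9301 = -242089 + 9301 = -232788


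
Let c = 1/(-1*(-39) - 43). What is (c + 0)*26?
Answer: -13/2 ≈ -6.5000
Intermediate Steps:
c = -1/4 (c = 1/(39 - 43) = 1/(-4) = -1/4 ≈ -0.25000)
(c + 0)*26 = (-1/4 + 0)*26 = -1/4*26 = -13/2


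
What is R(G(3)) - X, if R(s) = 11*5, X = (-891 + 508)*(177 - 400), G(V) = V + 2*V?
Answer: -85354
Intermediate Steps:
G(V) = 3*V
X = 85409 (X = -383*(-223) = 85409)
R(s) = 55
R(G(3)) - X = 55 - 1*85409 = 55 - 85409 = -85354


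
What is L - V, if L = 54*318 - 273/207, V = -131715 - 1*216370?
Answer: 25202642/69 ≈ 3.6526e+5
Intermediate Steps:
V = -348085 (V = -131715 - 216370 = -348085)
L = 1184777/69 (L = 17172 - 273*1/207 = 17172 - 91/69 = 1184777/69 ≈ 17171.)
L - V = 1184777/69 - 1*(-348085) = 1184777/69 + 348085 = 25202642/69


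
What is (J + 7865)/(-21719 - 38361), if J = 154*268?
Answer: -49137/60080 ≈ -0.81786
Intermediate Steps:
J = 41272
(J + 7865)/(-21719 - 38361) = (41272 + 7865)/(-21719 - 38361) = 49137/(-60080) = 49137*(-1/60080) = -49137/60080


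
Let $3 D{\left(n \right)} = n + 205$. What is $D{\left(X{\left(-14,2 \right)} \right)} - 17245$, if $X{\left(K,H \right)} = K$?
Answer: $- \frac{51544}{3} \approx -17181.0$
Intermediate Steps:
$D{\left(n \right)} = \frac{205}{3} + \frac{n}{3}$ ($D{\left(n \right)} = \frac{n + 205}{3} = \frac{205 + n}{3} = \frac{205}{3} + \frac{n}{3}$)
$D{\left(X{\left(-14,2 \right)} \right)} - 17245 = \left(\frac{205}{3} + \frac{1}{3} \left(-14\right)\right) - 17245 = \left(\frac{205}{3} - \frac{14}{3}\right) - 17245 = \frac{191}{3} - 17245 = - \frac{51544}{3}$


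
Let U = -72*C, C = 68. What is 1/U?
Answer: -1/4896 ≈ -0.00020425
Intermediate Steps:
U = -4896 (U = -72*68 = -4896)
1/U = 1/(-4896) = -1/4896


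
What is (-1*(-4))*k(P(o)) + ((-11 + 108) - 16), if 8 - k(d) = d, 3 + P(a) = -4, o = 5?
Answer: 141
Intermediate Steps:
P(a) = -7 (P(a) = -3 - 4 = -7)
k(d) = 8 - d
(-1*(-4))*k(P(o)) + ((-11 + 108) - 16) = (-1*(-4))*(8 - 1*(-7)) + ((-11 + 108) - 16) = 4*(8 + 7) + (97 - 16) = 4*15 + 81 = 60 + 81 = 141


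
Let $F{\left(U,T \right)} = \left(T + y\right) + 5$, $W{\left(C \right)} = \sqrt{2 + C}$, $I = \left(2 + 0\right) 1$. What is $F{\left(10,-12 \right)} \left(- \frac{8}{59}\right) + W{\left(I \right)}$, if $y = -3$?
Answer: $\frac{198}{59} \approx 3.3559$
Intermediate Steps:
$I = 2$ ($I = 2 \cdot 1 = 2$)
$F{\left(U,T \right)} = 2 + T$ ($F{\left(U,T \right)} = \left(T - 3\right) + 5 = \left(-3 + T\right) + 5 = 2 + T$)
$F{\left(10,-12 \right)} \left(- \frac{8}{59}\right) + W{\left(I \right)} = \left(2 - 12\right) \left(- \frac{8}{59}\right) + \sqrt{2 + 2} = - 10 \left(\left(-8\right) \frac{1}{59}\right) + \sqrt{4} = \left(-10\right) \left(- \frac{8}{59}\right) + 2 = \frac{80}{59} + 2 = \frac{198}{59}$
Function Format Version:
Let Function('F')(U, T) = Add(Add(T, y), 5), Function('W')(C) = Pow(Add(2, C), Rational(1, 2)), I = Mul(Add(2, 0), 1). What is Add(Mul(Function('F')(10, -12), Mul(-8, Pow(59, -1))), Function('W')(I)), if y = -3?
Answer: Rational(198, 59) ≈ 3.3559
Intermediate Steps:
I = 2 (I = Mul(2, 1) = 2)
Function('F')(U, T) = Add(2, T) (Function('F')(U, T) = Add(Add(T, -3), 5) = Add(Add(-3, T), 5) = Add(2, T))
Add(Mul(Function('F')(10, -12), Mul(-8, Pow(59, -1))), Function('W')(I)) = Add(Mul(Add(2, -12), Mul(-8, Pow(59, -1))), Pow(Add(2, 2), Rational(1, 2))) = Add(Mul(-10, Mul(-8, Rational(1, 59))), Pow(4, Rational(1, 2))) = Add(Mul(-10, Rational(-8, 59)), 2) = Add(Rational(80, 59), 2) = Rational(198, 59)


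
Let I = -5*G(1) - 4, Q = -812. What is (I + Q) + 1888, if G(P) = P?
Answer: 1067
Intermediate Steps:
I = -9 (I = -5*1 - 4 = -5 - 4 = -9)
(I + Q) + 1888 = (-9 - 812) + 1888 = -821 + 1888 = 1067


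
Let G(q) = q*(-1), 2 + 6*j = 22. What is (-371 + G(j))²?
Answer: 1261129/9 ≈ 1.4013e+5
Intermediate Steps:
j = 10/3 (j = -⅓ + (⅙)*22 = -⅓ + 11/3 = 10/3 ≈ 3.3333)
G(q) = -q
(-371 + G(j))² = (-371 - 1*10/3)² = (-371 - 10/3)² = (-1123/3)² = 1261129/9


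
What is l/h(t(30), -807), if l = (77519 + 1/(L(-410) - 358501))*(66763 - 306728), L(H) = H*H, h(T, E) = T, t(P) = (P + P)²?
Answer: -354181023899087/68544360 ≈ -5.1672e+6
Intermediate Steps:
t(P) = 4*P² (t(P) = (2*P)² = 4*P²)
L(H) = H²
l = -3541810238990870/190401 (l = (77519 + 1/((-410)² - 358501))*(66763 - 306728) = (77519 + 1/(168100 - 358501))*(-239965) = (77519 + 1/(-190401))*(-239965) = (77519 - 1/190401)*(-239965) = (14759695118/190401)*(-239965) = -3541810238990870/190401 ≈ -1.8602e+10)
l/h(t(30), -807) = -3541810238990870/(190401*(4*30²)) = -3541810238990870/(190401*(4*900)) = -3541810238990870/190401/3600 = -3541810238990870/190401*1/3600 = -354181023899087/68544360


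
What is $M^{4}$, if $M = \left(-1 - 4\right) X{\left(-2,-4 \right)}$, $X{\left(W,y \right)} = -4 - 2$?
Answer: $810000$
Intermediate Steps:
$X{\left(W,y \right)} = -6$ ($X{\left(W,y \right)} = -4 - 2 = -6$)
$M = 30$ ($M = \left(-1 - 4\right) \left(-6\right) = \left(-5\right) \left(-6\right) = 30$)
$M^{4} = 30^{4} = 810000$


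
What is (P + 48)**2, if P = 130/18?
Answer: 247009/81 ≈ 3049.5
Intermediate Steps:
P = 65/9 (P = 130*(1/18) = 65/9 ≈ 7.2222)
(P + 48)**2 = (65/9 + 48)**2 = (497/9)**2 = 247009/81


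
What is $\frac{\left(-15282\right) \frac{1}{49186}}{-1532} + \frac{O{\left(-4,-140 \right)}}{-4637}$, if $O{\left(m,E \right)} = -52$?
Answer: $\frac{1994608069}{174705819212} \approx 0.011417$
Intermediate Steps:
$\frac{\left(-15282\right) \frac{1}{49186}}{-1532} + \frac{O{\left(-4,-140 \right)}}{-4637} = \frac{\left(-15282\right) \frac{1}{49186}}{-1532} - \frac{52}{-4637} = \left(-15282\right) \frac{1}{49186} \left(- \frac{1}{1532}\right) - - \frac{52}{4637} = \left(- \frac{7641}{24593}\right) \left(- \frac{1}{1532}\right) + \frac{52}{4637} = \frac{7641}{37676476} + \frac{52}{4637} = \frac{1994608069}{174705819212}$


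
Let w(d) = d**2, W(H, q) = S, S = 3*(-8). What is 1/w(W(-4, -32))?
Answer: 1/576 ≈ 0.0017361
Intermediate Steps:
S = -24
W(H, q) = -24
1/w(W(-4, -32)) = 1/((-24)**2) = 1/576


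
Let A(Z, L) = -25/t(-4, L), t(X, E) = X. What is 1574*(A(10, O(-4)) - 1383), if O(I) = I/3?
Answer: -4334009/2 ≈ -2.1670e+6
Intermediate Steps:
O(I) = I/3 (O(I) = I*(⅓) = I/3)
A(Z, L) = 25/4 (A(Z, L) = -25/(-4) = -25*(-¼) = 25/4)
1574*(A(10, O(-4)) - 1383) = 1574*(25/4 - 1383) = 1574*(-5507/4) = -4334009/2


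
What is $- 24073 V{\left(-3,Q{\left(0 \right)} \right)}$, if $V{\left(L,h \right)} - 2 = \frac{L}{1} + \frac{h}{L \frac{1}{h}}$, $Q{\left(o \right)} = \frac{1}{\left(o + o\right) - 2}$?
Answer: $\frac{312949}{12} \approx 26079.0$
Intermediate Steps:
$Q{\left(o \right)} = \frac{1}{-2 + 2 o}$ ($Q{\left(o \right)} = \frac{1}{2 o - 2} = \frac{1}{-2 + 2 o}$)
$V{\left(L,h \right)} = 2 + L + \frac{h^{2}}{L}$ ($V{\left(L,h \right)} = 2 + \left(\frac{L}{1} + \frac{h}{L \frac{1}{h}}\right) = 2 + \left(L 1 + h \frac{h}{L}\right) = 2 + \left(L + \frac{h^{2}}{L}\right) = 2 + L + \frac{h^{2}}{L}$)
$- 24073 V{\left(-3,Q{\left(0 \right)} \right)} = - 24073 \left(2 - 3 + \frac{\left(\frac{1}{2 \left(-1 + 0\right)}\right)^{2}}{-3}\right) = - 24073 \left(2 - 3 - \frac{\left(\frac{1}{2 \left(-1\right)}\right)^{2}}{3}\right) = - 24073 \left(2 - 3 - \frac{\left(\frac{1}{2} \left(-1\right)\right)^{2}}{3}\right) = - 24073 \left(2 - 3 - \frac{\left(- \frac{1}{2}\right)^{2}}{3}\right) = - 24073 \left(2 - 3 - \frac{1}{12}\right) = \left(-24073\right) \left(- \frac{13}{12}\right) = \frac{312949}{12}$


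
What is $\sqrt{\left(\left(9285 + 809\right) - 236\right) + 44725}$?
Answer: $\sqrt{54583} \approx 233.63$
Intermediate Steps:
$\sqrt{\left(\left(9285 + 809\right) - 236\right) + 44725} = \sqrt{\left(10094 - 236\right) + 44725} = \sqrt{9858 + 44725} = \sqrt{54583}$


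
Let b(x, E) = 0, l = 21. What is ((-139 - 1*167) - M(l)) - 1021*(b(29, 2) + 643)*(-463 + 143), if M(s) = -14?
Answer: 210080668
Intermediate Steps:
((-139 - 1*167) - M(l)) - 1021*(b(29, 2) + 643)*(-463 + 143) = ((-139 - 1*167) - 1*(-14)) - 1021*(0 + 643)*(-463 + 143) = ((-139 - 167) + 14) - 656503*(-320) = (-306 + 14) - 1021*(-205760) = -292 + 210080960 = 210080668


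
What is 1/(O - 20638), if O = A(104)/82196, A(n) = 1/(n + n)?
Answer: -17096768/352843097983 ≈ -4.8454e-5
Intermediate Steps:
A(n) = 1/(2*n)
O = 1/17096768 (O = ((½)/104)/82196 = ((½)*(1/104))*(1/82196) = (1/208)*(1/82196) = 1/17096768 ≈ 5.8491e-8)
1/(O - 20638) = 1/(1/17096768 - 20638) = 1/(-352843097983/17096768) = -17096768/352843097983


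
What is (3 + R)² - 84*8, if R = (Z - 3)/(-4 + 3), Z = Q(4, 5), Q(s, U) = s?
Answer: -668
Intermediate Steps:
Z = 4
R = -1 (R = (4 - 3)/(-4 + 3) = 1/(-1) = 1*(-1) = -1)
(3 + R)² - 84*8 = (3 - 1)² - 84*8 = 2² - 672 = 4 - 672 = -668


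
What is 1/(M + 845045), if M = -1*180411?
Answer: 1/664634 ≈ 1.5046e-6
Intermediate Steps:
M = -180411
1/(M + 845045) = 1/(-180411 + 845045) = 1/664634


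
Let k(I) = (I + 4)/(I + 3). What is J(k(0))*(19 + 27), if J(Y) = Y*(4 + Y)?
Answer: 2944/9 ≈ 327.11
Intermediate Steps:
k(I) = (4 + I)/(3 + I)
J(k(0))*(19 + 27) = (((4 + 0)/(3 + 0))*(4 + (4 + 0)/(3 + 0)))*(19 + 27) = ((4/3)*(4 + 4/3))*46 = (((1/3)*4)*(4 + (1/3)*4))*46 = (4*(4 + 4/3)/3)*46 = ((4/3)*(16/3))*46 = (64/9)*46 = 2944/9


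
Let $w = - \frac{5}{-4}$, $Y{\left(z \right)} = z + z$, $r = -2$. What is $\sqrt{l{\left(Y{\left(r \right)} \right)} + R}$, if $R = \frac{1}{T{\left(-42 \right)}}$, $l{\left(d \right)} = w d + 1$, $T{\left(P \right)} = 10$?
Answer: $\frac{i \sqrt{390}}{10} \approx 1.9748 i$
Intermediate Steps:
$Y{\left(z \right)} = 2 z$
$w = \frac{5}{4}$ ($w = \left(-5\right) \left(- \frac{1}{4}\right) = \frac{5}{4} \approx 1.25$)
$l{\left(d \right)} = 1 + \frac{5 d}{4}$ ($l{\left(d \right)} = \frac{5 d}{4} + 1 = 1 + \frac{5 d}{4}$)
$R = \frac{1}{10} \approx 0.1$
$\sqrt{l{\left(Y{\left(r \right)} \right)} + R} = \sqrt{\left(1 + \frac{5 \cdot 2 \left(-2\right)}{4}\right) + \frac{1}{10}} = \sqrt{\left(1 + \frac{5}{4} \left(-4\right)\right) + \frac{1}{10}} = \sqrt{\left(1 - 5\right) + \frac{1}{10}} = \sqrt{-4 + \frac{1}{10}} = \sqrt{- \frac{39}{10}} = \frac{i \sqrt{390}}{10}$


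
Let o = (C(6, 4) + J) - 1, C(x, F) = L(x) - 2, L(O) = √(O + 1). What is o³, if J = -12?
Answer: -3690 + 682*√7 ≈ -1885.6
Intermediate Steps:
L(O) = √(1 + O)
C(x, F) = -2 + √(1 + x) (C(x, F) = √(1 + x) - 2 = -2 + √(1 + x))
o = -15 + √7 (o = ((-2 + √(1 + 6)) - 12) - 1 = ((-2 + √7) - 12) - 1 = (-14 + √7) - 1 = -15 + √7 ≈ -12.354)
o³ = (-15 + √7)³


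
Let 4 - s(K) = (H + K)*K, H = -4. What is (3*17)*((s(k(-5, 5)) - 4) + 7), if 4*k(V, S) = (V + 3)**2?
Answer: 510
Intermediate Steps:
k(V, S) = (3 + V)**2/4 (k(V, S) = (V + 3)**2/4 = (3 + V)**2/4)
s(K) = 4 - K*(-4 + K) (s(K) = 4 - (-4 + K)*K = 4 - K*(-4 + K))
(3*17)*((s(k(-5, 5)) - 4) + 7) = (3*17)*(((4 - ((3 - 5)**2/4)**2 + 4*((3 - 5)**2/4)) - 4) + 7) = 51*(((4 - ((1/4)*(-2)**2)**2 + 4*((1/4)*(-2)**2)) - 4) + 7) = 51*(((4 - ((1/4)*4)**2 + 4*((1/4)*4)) - 4) + 7) = 51*(((4 - 1*1**2 + 4*1) - 4) + 7) = 51*(((4 - 1*1 + 4) - 4) + 7) = 51*(((4 - 1 + 4) - 4) + 7) = 51*((7 - 4) + 7) = 51*(3 + 7) = 51*10 = 510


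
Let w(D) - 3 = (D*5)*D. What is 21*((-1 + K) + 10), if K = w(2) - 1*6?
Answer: 546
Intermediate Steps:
w(D) = 3 + 5*D**2 (w(D) = 3 + (D*5)*D = 3 + (5*D)*D = 3 + 5*D**2)
K = 17 (K = (3 + 5*2**2) - 1*6 = (3 + 5*4) - 6 = (3 + 20) - 6 = 23 - 6 = 17)
21*((-1 + K) + 10) = 21*((-1 + 17) + 10) = 21*(16 + 10) = 21*26 = 546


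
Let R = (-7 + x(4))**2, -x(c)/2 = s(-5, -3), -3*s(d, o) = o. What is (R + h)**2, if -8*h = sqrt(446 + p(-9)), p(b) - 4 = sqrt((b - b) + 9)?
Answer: (648 - sqrt(453))**2/64 ≈ 6137.1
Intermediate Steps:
p(b) = 7 (p(b) = 4 + sqrt((b - b) + 9) = 4 + sqrt(0 + 9) = 4 + sqrt(9) = 4 + 3 = 7)
s(d, o) = -o/3
x(c) = -2 (x(c) = -(-2)*(-3)/3 = -2*1 = -2)
h = -sqrt(453)/8 (h = -sqrt(446 + 7)/8 = -sqrt(453)/8 ≈ -2.6605)
R = 81 (R = (-7 - 2)**2 = (-9)**2 = 81)
(R + h)**2 = (81 - sqrt(453)/8)**2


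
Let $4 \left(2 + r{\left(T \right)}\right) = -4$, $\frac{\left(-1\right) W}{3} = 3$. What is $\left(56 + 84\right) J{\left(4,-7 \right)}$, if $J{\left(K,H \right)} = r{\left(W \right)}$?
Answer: $-420$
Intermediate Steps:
$W = -9$ ($W = \left(-3\right) 3 = -9$)
$r{\left(T \right)} = -3$ ($r{\left(T \right)} = -2 + \frac{1}{4} \left(-4\right) = -2 - 1 = -3$)
$J{\left(K,H \right)} = -3$
$\left(56 + 84\right) J{\left(4,-7 \right)} = \left(56 + 84\right) \left(-3\right) = 140 \left(-3\right) = -420$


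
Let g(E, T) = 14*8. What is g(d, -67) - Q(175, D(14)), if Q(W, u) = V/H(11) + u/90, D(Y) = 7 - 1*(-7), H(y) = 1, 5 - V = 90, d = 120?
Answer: 8858/45 ≈ 196.84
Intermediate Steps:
V = -85 (V = 5 - 1*90 = 5 - 90 = -85)
D(Y) = 14 (D(Y) = 7 + 7 = 14)
g(E, T) = 112
Q(W, u) = -85 + u/90 (Q(W, u) = -85/1 + u/90 = -85*1 + u*(1/90) = -85 + u/90)
g(d, -67) - Q(175, D(14)) = 112 - (-85 + (1/90)*14) = 112 - (-85 + 7/45) = 112 - 1*(-3818/45) = 112 + 3818/45 = 8858/45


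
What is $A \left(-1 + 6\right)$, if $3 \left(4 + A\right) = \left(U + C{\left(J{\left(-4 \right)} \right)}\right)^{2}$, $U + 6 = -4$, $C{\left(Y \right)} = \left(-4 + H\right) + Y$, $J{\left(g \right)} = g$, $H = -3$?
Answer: $715$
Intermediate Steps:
$C{\left(Y \right)} = -7 + Y$ ($C{\left(Y \right)} = \left(-4 - 3\right) + Y = -7 + Y$)
$U = -10$ ($U = -6 - 4 = -10$)
$A = 143$ ($A = -4 + \frac{\left(-10 - 11\right)^{2}}{3} = -4 + \frac{\left(-21\right)^{2}}{3} = -4 + \frac{1}{3} \cdot 441 = -4 + 147 = 143$)
$A \left(-1 + 6\right) = 143 \left(-1 + 6\right) = 143 \cdot 5 = 715$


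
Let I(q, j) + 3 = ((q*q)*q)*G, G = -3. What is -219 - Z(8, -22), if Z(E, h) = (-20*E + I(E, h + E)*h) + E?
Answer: -33925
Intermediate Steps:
I(q, j) = -3 - 3*q**3 (I(q, j) = -3 + ((q*q)*q)*(-3) = -3 + (q**2*q)*(-3) = -3 + q**3*(-3) = -3 - 3*q**3)
Z(E, h) = -19*E + h*(-3 - 3*E**3) (Z(E, h) = (-20*E + (-3 - 3*E**3)*h) + E = (-20*E + h*(-3 - 3*E**3)) + E = -19*E + h*(-3 - 3*E**3))
-219 - Z(8, -22) = -219 - (-19*8 - 3*(-22)*(1 + 8**3)) = -219 - (-152 - 3*(-22)*(1 + 512)) = -219 - (-152 - 3*(-22)*513) = -219 - (-152 + 33858) = -219 - 1*33706 = -219 - 33706 = -33925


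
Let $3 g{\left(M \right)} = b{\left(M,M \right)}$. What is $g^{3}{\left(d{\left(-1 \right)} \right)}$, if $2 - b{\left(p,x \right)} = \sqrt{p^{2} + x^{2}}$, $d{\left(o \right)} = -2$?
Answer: $\frac{56}{27} - \frac{40 \sqrt{2}}{27} \approx -0.021057$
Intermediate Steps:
$b{\left(p,x \right)} = 2 - \sqrt{p^{2} + x^{2}}$
$g{\left(M \right)} = \frac{2}{3} - \frac{\sqrt{2} \sqrt{M^{2}}}{3}$ ($g{\left(M \right)} = \frac{2 - \sqrt{M^{2} + M^{2}}}{3} = \frac{2 - \sqrt{2 M^{2}}}{3} = \frac{2 - \sqrt{2} \sqrt{M^{2}}}{3} = \frac{2}{3} - \frac{\sqrt{2} \sqrt{M^{2}}}{3}$)
$g^{3}{\left(d{\left(-1 \right)} \right)} = \left(\frac{2}{3} - \frac{\sqrt{2} \sqrt{\left(-2\right)^{2}}}{3}\right)^{3} = \left(\frac{2}{3} - \frac{\sqrt{2} \sqrt{4}}{3}\right)^{3} = \left(\frac{2}{3} - \frac{1}{3} \sqrt{2} \cdot 2\right)^{3} = \left(\frac{2}{3} - \frac{2 \sqrt{2}}{3}\right)^{3}$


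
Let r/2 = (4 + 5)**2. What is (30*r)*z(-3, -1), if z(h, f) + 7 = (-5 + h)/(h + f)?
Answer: -24300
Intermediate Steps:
r = 162 (r = 2*(4 + 5)**2 = 2*9**2 = 2*81 = 162)
z(h, f) = -7 + (-5 + h)/(f + h) (z(h, f) = -7 + (-5 + h)/(h + f) = -7 + (-5 + h)/(f + h))
(30*r)*z(-3, -1) = (30*162)*((-5 - 7*(-1) - 6*(-3))/(-1 - 3)) = 4860*((-5 + 7 + 18)/(-4)) = 4860*(-1/4*20) = 4860*(-5) = -24300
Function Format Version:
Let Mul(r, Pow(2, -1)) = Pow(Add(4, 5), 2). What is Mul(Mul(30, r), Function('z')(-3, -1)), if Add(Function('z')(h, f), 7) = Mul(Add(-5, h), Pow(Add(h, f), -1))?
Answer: -24300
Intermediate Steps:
r = 162 (r = Mul(2, Pow(Add(4, 5), 2)) = Mul(2, Pow(9, 2)) = Mul(2, 81) = 162)
Function('z')(h, f) = Add(-7, Mul(Pow(Add(f, h), -1), Add(-5, h))) (Function('z')(h, f) = Add(-7, Mul(Add(-5, h), Pow(Add(h, f), -1))) = Add(-7, Mul(Add(-5, h), Pow(Add(f, h), -1))) = Add(-7, Mul(Pow(Add(f, h), -1), Add(-5, h))))
Mul(Mul(30, r), Function('z')(-3, -1)) = Mul(Mul(30, 162), Mul(Pow(Add(-1, -3), -1), Add(-5, Mul(-7, -1), Mul(-6, -3)))) = Mul(4860, Mul(Pow(-4, -1), Add(-5, 7, 18))) = Mul(4860, Mul(Rational(-1, 4), 20)) = Mul(4860, -5) = -24300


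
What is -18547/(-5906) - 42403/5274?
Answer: -38153810/7787061 ≈ -4.8996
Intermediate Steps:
-18547/(-5906) - 42403/5274 = -18547*(-1/5906) - 42403*1/5274 = 18547/5906 - 42403/5274 = -38153810/7787061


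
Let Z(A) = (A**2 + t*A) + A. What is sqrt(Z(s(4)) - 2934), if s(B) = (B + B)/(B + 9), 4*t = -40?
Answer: I*sqrt(496718)/13 ≈ 54.214*I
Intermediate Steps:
t = -10 (t = (1/4)*(-40) = -10)
s(B) = 2*B/(9 + B) (s(B) = (2*B)/(9 + B) = 2*B/(9 + B))
Z(A) = A**2 - 9*A (Z(A) = (A**2 - 10*A) + A = A**2 - 9*A)
sqrt(Z(s(4)) - 2934) = sqrt((2*4/(9 + 4))*(-9 + 2*4/(9 + 4)) - 2934) = sqrt((2*4/13)*(-9 + 2*4/13) - 2934) = sqrt((2*4*(1/13))*(-9 + 2*4*(1/13)) - 2934) = sqrt(8*(-9 + 8/13)/13 - 2934) = sqrt((8/13)*(-109/13) - 2934) = sqrt(-872/169 - 2934) = sqrt(-496718/169) = I*sqrt(496718)/13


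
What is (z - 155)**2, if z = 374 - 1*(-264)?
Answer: 233289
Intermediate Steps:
z = 638 (z = 374 + 264 = 638)
(z - 155)**2 = (638 - 155)**2 = 483**2 = 233289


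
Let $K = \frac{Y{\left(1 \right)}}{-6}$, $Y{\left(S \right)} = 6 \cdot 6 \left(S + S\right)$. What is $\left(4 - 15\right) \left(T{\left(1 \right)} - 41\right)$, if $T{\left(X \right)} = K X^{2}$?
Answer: $583$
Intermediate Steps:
$Y{\left(S \right)} = 72 S$ ($Y{\left(S \right)} = 36 \cdot 2 S = 72 S$)
$K = -12$ ($K = \frac{72 \cdot 1}{-6} = 72 \left(- \frac{1}{6}\right) = -12$)
$T{\left(X \right)} = - 12 X^{2}$
$\left(4 - 15\right) \left(T{\left(1 \right)} - 41\right) = \left(4 - 15\right) \left(- 12 \cdot 1^{2} - 41\right) = \left(4 - 15\right) \left(\left(-12\right) 1 - 41\right) = - 11 \left(-12 - 41\right) = \left(-11\right) \left(-53\right) = 583$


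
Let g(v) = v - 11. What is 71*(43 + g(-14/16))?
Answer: 17679/8 ≈ 2209.9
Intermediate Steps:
g(v) = -11 + v
71*(43 + g(-14/16)) = 71*(43 + (-11 - 14/16)) = 71*(43 + (-11 - 14*1/16)) = 71*(43 + (-11 - 7/8)) = 71*(43 - 95/8) = 71*(249/8) = 17679/8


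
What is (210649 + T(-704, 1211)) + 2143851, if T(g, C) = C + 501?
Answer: 2356212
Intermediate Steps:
T(g, C) = 501 + C
(210649 + T(-704, 1211)) + 2143851 = (210649 + (501 + 1211)) + 2143851 = (210649 + 1712) + 2143851 = 212361 + 2143851 = 2356212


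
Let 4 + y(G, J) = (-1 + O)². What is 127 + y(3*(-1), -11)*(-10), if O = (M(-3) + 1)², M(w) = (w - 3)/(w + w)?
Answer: 77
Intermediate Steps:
M(w) = (-3 + w)/(2*w) (M(w) = (-3 + w)/((2*w)) = (-3 + w)*(1/(2*w)) = (-3 + w)/(2*w))
O = 4 (O = ((½)*(-3 - 3)/(-3) + 1)² = ((½)*(-⅓)*(-6) + 1)² = (1 + 1)² = 2² = 4)
y(G, J) = 5 (y(G, J) = -4 + (-1 + 4)² = -4 + 3² = -4 + 9 = 5)
127 + y(3*(-1), -11)*(-10) = 127 + 5*(-10) = 127 - 50 = 77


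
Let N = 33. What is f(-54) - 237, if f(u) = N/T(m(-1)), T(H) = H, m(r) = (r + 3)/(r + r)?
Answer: -270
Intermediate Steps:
m(r) = (3 + r)/(2*r) (m(r) = (3 + r)/((2*r)) = (3 + r)*(1/(2*r)) = (3 + r)/(2*r))
f(u) = -33 (f(u) = 33/(((½)*(3 - 1)/(-1))) = 33/(((½)*(-1)*2)) = 33/(-1) = 33*(-1) = -33)
f(-54) - 237 = -33 - 237 = -270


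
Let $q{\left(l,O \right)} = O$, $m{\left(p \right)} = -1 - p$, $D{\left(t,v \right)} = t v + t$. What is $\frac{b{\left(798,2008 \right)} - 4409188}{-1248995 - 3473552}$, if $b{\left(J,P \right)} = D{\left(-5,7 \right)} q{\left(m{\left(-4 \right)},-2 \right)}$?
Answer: $\frac{4409108}{4722547} \approx 0.93363$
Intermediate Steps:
$D{\left(t,v \right)} = t + t v$
$b{\left(J,P \right)} = 80$ ($b{\left(J,P \right)} = - 5 \left(1 + 7\right) \left(-2\right) = \left(-5\right) 8 \left(-2\right) = \left(-40\right) \left(-2\right) = 80$)
$\frac{b{\left(798,2008 \right)} - 4409188}{-1248995 - 3473552} = \frac{80 - 4409188}{-1248995 - 3473552} = - \frac{4409108}{-4722547} = \left(-4409108\right) \left(- \frac{1}{4722547}\right) = \frac{4409108}{4722547}$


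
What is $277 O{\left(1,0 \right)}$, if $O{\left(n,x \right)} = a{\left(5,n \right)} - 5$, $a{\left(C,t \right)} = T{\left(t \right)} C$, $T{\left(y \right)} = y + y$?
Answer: $1385$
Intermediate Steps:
$T{\left(y \right)} = 2 y$
$a{\left(C,t \right)} = 2 C t$ ($a{\left(C,t \right)} = 2 t C = 2 C t$)
$O{\left(n,x \right)} = -5 + 10 n$ ($O{\left(n,x \right)} = 2 \cdot 5 n - 5 = 10 n - 5 = -5 + 10 n$)
$277 O{\left(1,0 \right)} = 277 \left(-5 + 10 \cdot 1\right) = 277 \left(-5 + 10\right) = 277 \cdot 5 = 1385$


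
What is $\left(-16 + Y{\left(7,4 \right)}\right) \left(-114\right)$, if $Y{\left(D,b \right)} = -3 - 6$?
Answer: $2850$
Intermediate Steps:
$Y{\left(D,b \right)} = -9$ ($Y{\left(D,b \right)} = -3 - 6 = -9$)
$\left(-16 + Y{\left(7,4 \right)}\right) \left(-114\right) = \left(-16 - 9\right) \left(-114\right) = \left(-25\right) \left(-114\right) = 2850$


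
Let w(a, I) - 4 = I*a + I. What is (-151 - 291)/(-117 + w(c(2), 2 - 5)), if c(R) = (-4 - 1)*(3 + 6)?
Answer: -442/19 ≈ -23.263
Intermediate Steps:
c(R) = -45 (c(R) = -5*9 = -45)
w(a, I) = 4 + I + I*a (w(a, I) = 4 + (I*a + I) = 4 + (I + I*a) = 4 + I + I*a)
(-151 - 291)/(-117 + w(c(2), 2 - 5)) = (-151 - 291)/(-117 + (4 + (2 - 5) + (2 - 5)*(-45))) = -442/(-117 + (4 - 3 - 3*(-45))) = -442/(-117 + (4 - 3 + 135)) = -442/(-117 + 136) = -442/19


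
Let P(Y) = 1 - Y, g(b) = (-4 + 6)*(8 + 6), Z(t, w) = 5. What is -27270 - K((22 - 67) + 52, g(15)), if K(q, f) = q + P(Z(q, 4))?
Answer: -27273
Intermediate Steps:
g(b) = 28 (g(b) = 2*14 = 28)
K(q, f) = -4 + q (K(q, f) = q + (1 - 1*5) = q + (1 - 5) = q - 4 = -4 + q)
-27270 - K((22 - 67) + 52, g(15)) = -27270 - (-4 + ((22 - 67) + 52)) = -27270 - (-4 + (-45 + 52)) = -27270 - (-4 + 7) = -27270 - 1*3 = -27270 - 3 = -27273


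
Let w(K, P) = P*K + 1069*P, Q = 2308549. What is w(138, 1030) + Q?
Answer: 3551759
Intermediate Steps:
w(K, P) = 1069*P + K*P (w(K, P) = K*P + 1069*P = 1069*P + K*P)
w(138, 1030) + Q = 1030*(1069 + 138) + 2308549 = 1030*1207 + 2308549 = 1243210 + 2308549 = 3551759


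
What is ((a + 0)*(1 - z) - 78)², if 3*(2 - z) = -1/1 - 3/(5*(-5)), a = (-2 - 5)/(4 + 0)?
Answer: 516243841/90000 ≈ 5736.0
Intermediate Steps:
a = -7/4 ≈ -1.7500
z = 172/75 (z = 2 - (-1/1 - 3/(5*(-5)))/3 = 2 - (-1*1 - 3/(-25))/3 = 2 - (-1 - 3*(-1/25))/3 = 2 - (-1 + 3/25)/3 = 2 - ⅓*(-22/25) = 2 + 22/75 = 172/75 ≈ 2.2933)
((a + 0)*(1 - z) - 78)² = ((-7/4 + 0)*(1 - 1*172/75) - 78)² = (-7*(1 - 172/75)/4 - 78)² = (-7/4*(-97/75) - 78)² = (679/300 - 78)² = (-22721/300)² = 516243841/90000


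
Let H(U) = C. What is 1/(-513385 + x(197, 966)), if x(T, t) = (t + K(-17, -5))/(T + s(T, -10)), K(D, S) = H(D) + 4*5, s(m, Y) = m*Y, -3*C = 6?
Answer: -591/303410863 ≈ -1.9479e-6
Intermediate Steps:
C = -2 (C = -⅓*6 = -2)
H(U) = -2
s(m, Y) = Y*m
K(D, S) = 18 (K(D, S) = -2 + 4*5 = -2 + 20 = 18)
x(T, t) = -(18 + t)/(9*T) (x(T, t) = (t + 18)/(T - 10*T) = (18 + t)/((-9*T)) = (18 + t)*(-1/(9*T)) = -(18 + t)/(9*T))
1/(-513385 + x(197, 966)) = 1/(-513385 + (⅑)*(-18 - 1*966)/197) = 1/(-513385 + (⅑)*(1/197)*(-18 - 966)) = 1/(-513385 + (⅑)*(1/197)*(-984)) = 1/(-513385 - 328/591) = 1/(-303410863/591) = -591/303410863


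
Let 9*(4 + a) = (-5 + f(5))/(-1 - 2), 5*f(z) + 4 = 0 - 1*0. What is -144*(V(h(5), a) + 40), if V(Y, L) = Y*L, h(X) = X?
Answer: -9104/3 ≈ -3034.7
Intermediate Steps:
f(z) = -⅘ (f(z) = -⅘ + (0 - 1*0)/5 = -⅘ + (0 + 0)/5 = -⅘ + (⅕)*0 = -⅘ + 0 = -⅘)
a = -511/135 (a = -4 + ((-5 - ⅘)/(-1 - 2))/9 = -4 + (-29/5/(-3))/9 = -4 + (-29/5*(-⅓))/9 = -4 + (⅑)*(29/15) = -4 + 29/135 = -511/135 ≈ -3.7852)
V(Y, L) = L*Y
-144*(V(h(5), a) + 40) = -144*(-511/135*5 + 40) = -144*(-511/27 + 40) = -144*569/27 = -9104/3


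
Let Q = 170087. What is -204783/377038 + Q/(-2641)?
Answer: -64670094209/995757358 ≈ -64.946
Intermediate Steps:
-204783/377038 + Q/(-2641) = -204783/377038 + 170087/(-2641) = -204783*1/377038 + 170087*(-1/2641) = -204783/377038 - 170087/2641 = -64670094209/995757358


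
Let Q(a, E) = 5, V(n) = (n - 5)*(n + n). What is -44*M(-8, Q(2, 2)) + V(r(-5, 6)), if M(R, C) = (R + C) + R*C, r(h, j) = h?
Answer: 1992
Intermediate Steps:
V(n) = 2*n*(-5 + n) (V(n) = (-5 + n)*(2*n) = 2*n*(-5 + n))
M(R, C) = C + R + C*R (M(R, C) = (C + R) + C*R = C + R + C*R)
-44*M(-8, Q(2, 2)) + V(r(-5, 6)) = -44*(5 - 8 + 5*(-8)) + 2*(-5)*(-5 - 5) = -44*(5 - 8 - 40) + 2*(-5)*(-10) = -44*(-43) + 100 = 1892 + 100 = 1992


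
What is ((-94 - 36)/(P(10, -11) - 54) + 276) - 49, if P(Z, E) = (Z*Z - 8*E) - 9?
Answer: 5649/25 ≈ 225.96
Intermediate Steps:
P(Z, E) = -9 + Z**2 - 8*E (P(Z, E) = (Z**2 - 8*E) - 9 = -9 + Z**2 - 8*E)
((-94 - 36)/(P(10, -11) - 54) + 276) - 49 = ((-94 - 36)/((-9 + 10**2 - 8*(-11)) - 54) + 276) - 49 = (-130/((-9 + 100 + 88) - 54) + 276) - 49 = (-130/(179 - 54) + 276) - 49 = (-130/125 + 276) - 49 = (-130*1/125 + 276) - 49 = (-26/25 + 276) - 49 = 6874/25 - 49 = 5649/25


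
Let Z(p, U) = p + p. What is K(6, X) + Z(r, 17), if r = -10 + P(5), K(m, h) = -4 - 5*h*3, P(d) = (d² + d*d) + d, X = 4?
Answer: 26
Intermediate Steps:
P(d) = d + 2*d² (P(d) = (d² + d²) + d = 2*d² + d = d + 2*d²)
K(m, h) = -4 - 15*h
r = 45 (r = -10 + 5*(1 + 2*5) = -10 + 5*(1 + 10) = -10 + 5*11 = -10 + 55 = 45)
Z(p, U) = 2*p
K(6, X) + Z(r, 17) = (-4 - 15*4) + 2*45 = (-4 - 60) + 90 = -64 + 90 = 26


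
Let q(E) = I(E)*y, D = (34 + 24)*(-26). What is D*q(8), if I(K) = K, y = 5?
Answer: -60320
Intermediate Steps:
D = -1508 (D = 58*(-26) = -1508)
q(E) = 5*E (q(E) = E*5 = 5*E)
D*q(8) = -7540*8 = -1508*40 = -60320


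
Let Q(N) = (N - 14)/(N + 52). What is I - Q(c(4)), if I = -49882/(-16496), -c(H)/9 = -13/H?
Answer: 7602697/2680600 ≈ 2.8362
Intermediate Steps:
c(H) = 117/H (c(H) = -(-117)/H = 117/H)
Q(N) = (-14 + N)/(52 + N)
I = 24941/8248 (I = -49882*(-1/16496) = 24941/8248 ≈ 3.0239)
I - Q(c(4)) = 24941/8248 - (-14 + 117/4)/(52 + 117/4) = 24941/8248 - 61/(325/4*4) = 24941/8248 - 4*61/(325*4) = 24941/8248 - 1*61/325 = 24941/8248 - 61/325 = 7602697/2680600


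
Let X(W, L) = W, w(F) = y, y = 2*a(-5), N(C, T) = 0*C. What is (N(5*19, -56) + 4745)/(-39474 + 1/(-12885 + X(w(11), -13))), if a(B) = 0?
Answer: -4703025/39124807 ≈ -0.12021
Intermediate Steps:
N(C, T) = 0
y = 0 (y = 2*0 = 0)
w(F) = 0
(N(5*19, -56) + 4745)/(-39474 + 1/(-12885 + X(w(11), -13))) = (0 + 4745)/(-39474 + 1/(-12885 + 0)) = 4745/(-39474 + 1/(-12885)) = 4745/(-39474 - 1/12885) = 4745/(-508622491/12885) = 4745*(-12885/508622491) = -4703025/39124807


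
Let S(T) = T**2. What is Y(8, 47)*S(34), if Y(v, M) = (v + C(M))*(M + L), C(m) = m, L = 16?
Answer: 4005540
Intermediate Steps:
Y(v, M) = (16 + M)*(M + v) (Y(v, M) = (v + M)*(M + 16) = (M + v)*(16 + M) = (16 + M)*(M + v))
Y(8, 47)*S(34) = (47**2 + 16*47 + 16*8 + 47*8)*34**2 = (2209 + 752 + 128 + 376)*1156 = 3465*1156 = 4005540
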